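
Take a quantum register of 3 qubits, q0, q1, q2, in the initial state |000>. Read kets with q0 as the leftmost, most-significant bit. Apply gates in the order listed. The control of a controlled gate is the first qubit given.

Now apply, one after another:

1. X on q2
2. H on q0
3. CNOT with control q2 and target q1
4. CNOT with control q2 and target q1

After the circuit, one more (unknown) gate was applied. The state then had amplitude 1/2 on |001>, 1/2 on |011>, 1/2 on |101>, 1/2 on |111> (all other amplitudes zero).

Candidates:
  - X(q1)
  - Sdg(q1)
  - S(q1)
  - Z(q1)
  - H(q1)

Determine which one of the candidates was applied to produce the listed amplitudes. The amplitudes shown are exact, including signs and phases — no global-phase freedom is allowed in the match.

It was H(q1) that produced the state shown. Key observation: the block from step 3 through step 4 cancels to the identity and can be dropped.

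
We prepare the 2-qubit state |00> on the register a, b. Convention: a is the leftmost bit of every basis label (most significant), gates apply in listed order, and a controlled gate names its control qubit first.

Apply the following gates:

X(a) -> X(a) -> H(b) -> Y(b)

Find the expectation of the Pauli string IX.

In the final state, IX has expectation -1. Key observation: gates 1-2 undo each other exactly, leaving only the rest of the circuit to track.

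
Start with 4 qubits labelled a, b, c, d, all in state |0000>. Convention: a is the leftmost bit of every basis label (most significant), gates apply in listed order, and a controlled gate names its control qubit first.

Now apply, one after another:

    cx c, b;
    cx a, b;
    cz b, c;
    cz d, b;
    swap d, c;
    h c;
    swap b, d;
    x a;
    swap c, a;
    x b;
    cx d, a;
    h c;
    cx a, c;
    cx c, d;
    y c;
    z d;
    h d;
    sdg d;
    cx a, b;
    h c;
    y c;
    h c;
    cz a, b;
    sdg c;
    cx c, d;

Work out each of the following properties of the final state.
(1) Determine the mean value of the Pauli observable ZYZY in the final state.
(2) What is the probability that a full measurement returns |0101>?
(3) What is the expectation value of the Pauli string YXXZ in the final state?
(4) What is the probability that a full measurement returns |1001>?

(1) The observable ZYZY averages to 0.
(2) A full measurement returns |0101> with probability 1/8.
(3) In the final state, YXXZ has expectation 0.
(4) The probability of measuring |1001> is 1/8.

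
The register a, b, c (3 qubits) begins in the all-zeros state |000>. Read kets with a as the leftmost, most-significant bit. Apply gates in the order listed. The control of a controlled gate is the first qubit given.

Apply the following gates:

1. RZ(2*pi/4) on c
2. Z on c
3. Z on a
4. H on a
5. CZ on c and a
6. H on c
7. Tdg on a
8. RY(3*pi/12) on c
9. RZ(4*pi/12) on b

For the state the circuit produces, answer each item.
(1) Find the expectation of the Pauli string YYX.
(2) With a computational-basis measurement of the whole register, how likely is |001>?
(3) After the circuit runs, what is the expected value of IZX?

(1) In the final state, YYX has expectation 0.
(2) Outcome |001> occurs with probability sqrt(2)/8 + 1/4.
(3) In the final state, IZX has expectation sqrt(2)/2.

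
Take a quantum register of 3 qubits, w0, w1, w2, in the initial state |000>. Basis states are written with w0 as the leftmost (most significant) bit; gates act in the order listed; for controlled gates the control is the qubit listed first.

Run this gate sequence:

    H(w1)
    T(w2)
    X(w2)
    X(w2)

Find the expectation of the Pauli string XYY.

In the final state, XYY has expectation 0.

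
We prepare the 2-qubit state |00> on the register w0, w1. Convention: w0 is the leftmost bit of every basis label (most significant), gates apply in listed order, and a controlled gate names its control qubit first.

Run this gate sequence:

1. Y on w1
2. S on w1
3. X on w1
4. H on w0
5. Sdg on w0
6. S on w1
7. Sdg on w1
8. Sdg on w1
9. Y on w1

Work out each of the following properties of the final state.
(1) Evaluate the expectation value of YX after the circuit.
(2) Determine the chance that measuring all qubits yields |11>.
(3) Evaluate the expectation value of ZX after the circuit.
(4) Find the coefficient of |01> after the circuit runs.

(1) The expectation value of YX is 0.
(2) The probability of measuring |11> is 1/2.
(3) The expectation value of ZX is 0.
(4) The amplitude on |01> is -sqrt(2)*I/2.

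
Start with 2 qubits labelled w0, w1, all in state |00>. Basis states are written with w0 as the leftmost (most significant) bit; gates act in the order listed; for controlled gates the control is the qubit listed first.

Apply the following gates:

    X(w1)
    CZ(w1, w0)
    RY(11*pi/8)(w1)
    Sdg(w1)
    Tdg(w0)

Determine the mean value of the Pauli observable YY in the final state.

The observable YY averages to 0.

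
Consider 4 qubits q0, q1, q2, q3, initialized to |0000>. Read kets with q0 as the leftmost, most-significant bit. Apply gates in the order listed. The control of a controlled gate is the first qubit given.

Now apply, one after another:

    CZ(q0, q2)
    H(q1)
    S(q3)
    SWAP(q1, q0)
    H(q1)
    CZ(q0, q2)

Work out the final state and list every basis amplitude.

The final amplitudes are 1/2 on |0000>, 1/2 on |0100>, 1/2 on |1000>, 1/2 on |1100>, and 0 on every other basis state.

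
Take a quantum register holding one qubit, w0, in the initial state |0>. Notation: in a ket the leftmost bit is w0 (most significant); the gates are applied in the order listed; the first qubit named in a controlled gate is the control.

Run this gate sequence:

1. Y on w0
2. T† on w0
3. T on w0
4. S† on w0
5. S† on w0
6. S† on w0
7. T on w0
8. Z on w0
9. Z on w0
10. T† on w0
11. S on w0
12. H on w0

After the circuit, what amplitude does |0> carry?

|0> carries amplitude -sqrt(2)*I/2 in the final state. Key observation: gates 6-11 undo each other exactly, leaving only the rest of the circuit to track.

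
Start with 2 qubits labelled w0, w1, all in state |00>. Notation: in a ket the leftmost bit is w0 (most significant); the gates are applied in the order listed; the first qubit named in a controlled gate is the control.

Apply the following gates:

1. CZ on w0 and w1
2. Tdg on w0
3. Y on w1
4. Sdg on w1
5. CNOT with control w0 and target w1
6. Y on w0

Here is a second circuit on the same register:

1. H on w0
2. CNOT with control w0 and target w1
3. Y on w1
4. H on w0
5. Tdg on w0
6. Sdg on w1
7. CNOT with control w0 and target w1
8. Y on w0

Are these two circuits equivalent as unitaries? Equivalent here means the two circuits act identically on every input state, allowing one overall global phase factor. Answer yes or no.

No, they are not equivalent — no single phase factor reconciles the two unitaries.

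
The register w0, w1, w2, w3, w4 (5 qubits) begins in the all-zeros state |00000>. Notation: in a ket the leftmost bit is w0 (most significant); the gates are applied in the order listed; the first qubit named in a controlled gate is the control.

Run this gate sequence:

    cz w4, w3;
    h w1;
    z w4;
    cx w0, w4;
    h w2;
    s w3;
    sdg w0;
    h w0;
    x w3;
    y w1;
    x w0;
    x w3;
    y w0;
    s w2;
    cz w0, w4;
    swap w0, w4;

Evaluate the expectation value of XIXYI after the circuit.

The observable XIXYI averages to 0.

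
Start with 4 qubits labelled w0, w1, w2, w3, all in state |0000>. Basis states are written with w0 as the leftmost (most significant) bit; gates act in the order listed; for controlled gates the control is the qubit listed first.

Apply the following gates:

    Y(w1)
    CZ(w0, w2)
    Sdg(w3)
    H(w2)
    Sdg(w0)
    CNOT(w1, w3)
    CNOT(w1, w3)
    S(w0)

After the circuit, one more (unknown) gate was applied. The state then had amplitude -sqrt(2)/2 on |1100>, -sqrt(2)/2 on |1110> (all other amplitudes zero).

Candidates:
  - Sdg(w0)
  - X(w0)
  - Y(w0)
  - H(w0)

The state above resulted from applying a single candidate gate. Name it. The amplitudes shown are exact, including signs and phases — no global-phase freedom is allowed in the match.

It was Y(w0) that produced the state shown. Key observation: gates 5-8 undo each other exactly, leaving only the rest of the circuit to track.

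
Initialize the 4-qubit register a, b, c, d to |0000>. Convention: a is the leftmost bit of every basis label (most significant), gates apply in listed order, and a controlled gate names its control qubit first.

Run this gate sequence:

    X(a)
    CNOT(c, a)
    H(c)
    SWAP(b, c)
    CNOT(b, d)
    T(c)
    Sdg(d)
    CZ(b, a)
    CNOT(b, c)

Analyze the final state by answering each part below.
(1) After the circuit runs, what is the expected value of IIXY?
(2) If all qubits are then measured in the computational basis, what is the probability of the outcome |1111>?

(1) In the final state, IIXY has expectation 0.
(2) The probability of measuring |1111> is 1/2.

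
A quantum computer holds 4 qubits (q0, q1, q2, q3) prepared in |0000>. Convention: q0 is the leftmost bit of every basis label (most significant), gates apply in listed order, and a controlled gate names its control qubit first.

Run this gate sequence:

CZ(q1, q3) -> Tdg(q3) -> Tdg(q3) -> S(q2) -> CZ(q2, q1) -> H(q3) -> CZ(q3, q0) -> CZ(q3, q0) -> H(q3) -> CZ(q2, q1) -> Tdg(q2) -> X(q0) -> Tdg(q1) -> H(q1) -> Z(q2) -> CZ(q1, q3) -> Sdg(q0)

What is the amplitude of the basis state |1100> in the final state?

|1100> carries amplitude -sqrt(2)*I/2 in the final state. Key observation: gates 5-10 undo each other exactly, leaving only the rest of the circuit to track.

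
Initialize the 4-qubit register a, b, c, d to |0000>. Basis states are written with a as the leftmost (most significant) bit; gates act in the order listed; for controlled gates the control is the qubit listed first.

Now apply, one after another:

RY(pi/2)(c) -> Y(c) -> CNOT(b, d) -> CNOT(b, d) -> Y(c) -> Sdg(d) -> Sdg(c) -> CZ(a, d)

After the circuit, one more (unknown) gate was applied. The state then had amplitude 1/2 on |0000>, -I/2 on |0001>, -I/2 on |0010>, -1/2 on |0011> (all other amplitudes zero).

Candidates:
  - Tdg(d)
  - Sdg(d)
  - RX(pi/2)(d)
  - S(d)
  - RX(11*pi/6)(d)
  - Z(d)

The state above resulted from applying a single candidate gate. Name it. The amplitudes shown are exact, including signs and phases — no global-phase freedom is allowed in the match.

The unique candidate consistent with the amplitudes is RX(pi/2)(d). Key observation: gates 2-5 undo each other exactly, leaving only the rest of the circuit to track.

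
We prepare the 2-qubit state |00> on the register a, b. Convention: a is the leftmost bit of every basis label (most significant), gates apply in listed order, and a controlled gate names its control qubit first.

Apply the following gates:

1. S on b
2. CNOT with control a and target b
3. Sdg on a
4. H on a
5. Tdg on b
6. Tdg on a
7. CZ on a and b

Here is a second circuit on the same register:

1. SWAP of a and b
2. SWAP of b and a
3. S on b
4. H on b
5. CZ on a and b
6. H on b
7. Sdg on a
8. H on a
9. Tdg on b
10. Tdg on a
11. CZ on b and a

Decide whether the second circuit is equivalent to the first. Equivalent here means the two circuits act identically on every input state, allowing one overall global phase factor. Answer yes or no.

Yes — the two circuits implement the same unitary up to a global phase.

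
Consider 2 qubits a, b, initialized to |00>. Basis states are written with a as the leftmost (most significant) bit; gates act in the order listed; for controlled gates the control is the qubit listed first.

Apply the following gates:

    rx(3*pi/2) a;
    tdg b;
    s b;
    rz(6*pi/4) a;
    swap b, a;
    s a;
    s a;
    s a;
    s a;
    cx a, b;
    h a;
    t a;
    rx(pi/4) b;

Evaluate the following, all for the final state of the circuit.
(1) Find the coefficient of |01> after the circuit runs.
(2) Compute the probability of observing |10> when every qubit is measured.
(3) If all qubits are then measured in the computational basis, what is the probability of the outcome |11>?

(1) The amplitude on |01> is (sqrt(sqrt(2) + 2) - I*sqrt(2 - sqrt(2)))*exp(I*pi/4)/4. Key observation: the block from step 6 through step 9 cancels to the identity and can be dropped.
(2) Outcome |10> occurs with probability 1/4.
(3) The probability of measuring |11> is 1/4.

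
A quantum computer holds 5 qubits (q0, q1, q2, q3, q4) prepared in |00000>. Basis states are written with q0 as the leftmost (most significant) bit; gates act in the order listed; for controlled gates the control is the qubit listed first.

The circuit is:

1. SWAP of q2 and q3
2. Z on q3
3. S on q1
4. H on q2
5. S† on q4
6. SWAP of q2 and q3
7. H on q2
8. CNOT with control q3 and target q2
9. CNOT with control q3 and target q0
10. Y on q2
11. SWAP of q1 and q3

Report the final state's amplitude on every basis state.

After the circuit, the state carries amplitude -I/2 on |00000>, I/2 on |00100>, -I/2 on |11000>, I/2 on |11100>, and 0 on every other basis state.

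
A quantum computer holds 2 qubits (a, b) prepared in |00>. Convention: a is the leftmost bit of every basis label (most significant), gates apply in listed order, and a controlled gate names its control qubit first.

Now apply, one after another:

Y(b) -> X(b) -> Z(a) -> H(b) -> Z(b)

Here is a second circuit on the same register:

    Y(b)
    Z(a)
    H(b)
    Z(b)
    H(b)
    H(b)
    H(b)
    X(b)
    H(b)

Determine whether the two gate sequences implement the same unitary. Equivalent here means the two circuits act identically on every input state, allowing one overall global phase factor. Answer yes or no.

Yes — the two circuits implement the same unitary up to a global phase.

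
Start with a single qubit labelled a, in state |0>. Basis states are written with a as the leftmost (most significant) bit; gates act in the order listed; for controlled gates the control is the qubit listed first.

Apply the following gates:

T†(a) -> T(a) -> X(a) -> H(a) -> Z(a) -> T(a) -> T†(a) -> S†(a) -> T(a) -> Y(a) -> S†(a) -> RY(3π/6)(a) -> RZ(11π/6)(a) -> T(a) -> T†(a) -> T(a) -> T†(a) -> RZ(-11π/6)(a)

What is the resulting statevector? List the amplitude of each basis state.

The resulting statevector has amplitude -1/2 - exp(I*pi/4)/2 on |0>, 1/2 - exp(I*pi/4)/2 on |1>. Key observation: the block from step 13 through step 18 cancels to the identity and can be dropped.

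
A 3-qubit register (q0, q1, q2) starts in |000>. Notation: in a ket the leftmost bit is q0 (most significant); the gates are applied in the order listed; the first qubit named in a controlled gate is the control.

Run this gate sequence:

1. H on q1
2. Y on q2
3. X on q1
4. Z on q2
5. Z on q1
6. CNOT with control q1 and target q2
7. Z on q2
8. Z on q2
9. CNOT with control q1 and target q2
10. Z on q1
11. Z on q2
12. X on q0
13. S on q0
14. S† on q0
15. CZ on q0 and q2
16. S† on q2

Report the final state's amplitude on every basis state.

The final amplitudes are -sqrt(2)/2 on |101>, -sqrt(2)/2 on |111>, and 0 on every other basis state. Key observation: the block from step 4 through step 11 cancels to the identity and can be dropped.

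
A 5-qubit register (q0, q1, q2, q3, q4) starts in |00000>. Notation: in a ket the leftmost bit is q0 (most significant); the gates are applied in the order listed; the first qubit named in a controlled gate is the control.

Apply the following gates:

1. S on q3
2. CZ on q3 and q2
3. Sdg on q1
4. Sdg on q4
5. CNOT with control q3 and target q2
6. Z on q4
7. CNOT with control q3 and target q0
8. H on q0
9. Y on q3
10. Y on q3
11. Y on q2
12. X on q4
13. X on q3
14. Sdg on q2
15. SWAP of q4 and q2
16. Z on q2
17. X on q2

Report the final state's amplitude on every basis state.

The final amplitudes are -sqrt(2)/2 on |00011>, -sqrt(2)/2 on |10011>, and 0 on every other basis state.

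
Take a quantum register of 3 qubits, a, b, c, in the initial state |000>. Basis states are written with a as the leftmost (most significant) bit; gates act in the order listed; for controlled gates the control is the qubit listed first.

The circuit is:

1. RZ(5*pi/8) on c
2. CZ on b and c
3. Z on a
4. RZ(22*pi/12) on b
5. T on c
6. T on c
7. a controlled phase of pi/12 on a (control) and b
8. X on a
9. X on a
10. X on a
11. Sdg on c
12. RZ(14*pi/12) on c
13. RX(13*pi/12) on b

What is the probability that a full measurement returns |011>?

A full measurement returns |011> with probability 0. Key observation: gates 8-9 undo each other exactly, leaving only the rest of the circuit to track.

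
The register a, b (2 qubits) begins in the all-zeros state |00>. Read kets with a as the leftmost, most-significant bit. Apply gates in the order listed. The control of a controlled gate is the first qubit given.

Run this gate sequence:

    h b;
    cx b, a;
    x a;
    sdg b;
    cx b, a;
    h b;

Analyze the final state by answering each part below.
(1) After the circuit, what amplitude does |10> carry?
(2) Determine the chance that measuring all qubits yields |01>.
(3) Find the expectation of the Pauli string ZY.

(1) The final state's coefficient on |10> equals 1/2 - I/2.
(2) A full measurement returns |01> with probability 0.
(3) The observable ZY averages to -1.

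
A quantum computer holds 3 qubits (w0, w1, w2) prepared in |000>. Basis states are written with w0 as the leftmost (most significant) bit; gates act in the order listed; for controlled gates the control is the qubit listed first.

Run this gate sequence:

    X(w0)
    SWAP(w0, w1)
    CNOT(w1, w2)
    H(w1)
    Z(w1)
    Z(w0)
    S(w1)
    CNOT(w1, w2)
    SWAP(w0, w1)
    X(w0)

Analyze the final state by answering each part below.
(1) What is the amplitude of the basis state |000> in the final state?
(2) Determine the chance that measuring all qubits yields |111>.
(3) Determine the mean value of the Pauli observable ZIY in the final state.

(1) The final state's coefficient on |000> equals sqrt(2)*I/2.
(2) Outcome |111> occurs with probability 0.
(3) In the final state, ZIY has expectation 0.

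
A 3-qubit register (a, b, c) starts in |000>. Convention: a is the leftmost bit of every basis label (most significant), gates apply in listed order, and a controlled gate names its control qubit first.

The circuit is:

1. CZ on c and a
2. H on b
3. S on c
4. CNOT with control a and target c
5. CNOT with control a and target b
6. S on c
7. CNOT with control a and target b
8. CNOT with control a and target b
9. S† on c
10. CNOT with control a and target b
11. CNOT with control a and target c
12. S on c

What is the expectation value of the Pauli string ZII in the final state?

In the final state, ZII has expectation 1. Key observation: the block from step 4 through step 11 cancels to the identity and can be dropped.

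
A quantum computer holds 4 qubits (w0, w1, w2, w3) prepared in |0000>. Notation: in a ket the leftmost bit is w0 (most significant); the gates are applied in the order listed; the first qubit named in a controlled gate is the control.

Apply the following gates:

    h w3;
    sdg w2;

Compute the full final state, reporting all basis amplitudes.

The resulting statevector has amplitude sqrt(2)/2 on |0000>, sqrt(2)/2 on |0001>, and 0 on every other basis state.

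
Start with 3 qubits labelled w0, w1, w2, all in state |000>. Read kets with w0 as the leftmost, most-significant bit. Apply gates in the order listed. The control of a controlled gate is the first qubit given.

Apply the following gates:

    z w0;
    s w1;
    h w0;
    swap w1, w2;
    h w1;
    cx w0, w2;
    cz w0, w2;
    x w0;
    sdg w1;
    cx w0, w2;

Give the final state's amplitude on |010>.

The final state's coefficient on |010> equals 0.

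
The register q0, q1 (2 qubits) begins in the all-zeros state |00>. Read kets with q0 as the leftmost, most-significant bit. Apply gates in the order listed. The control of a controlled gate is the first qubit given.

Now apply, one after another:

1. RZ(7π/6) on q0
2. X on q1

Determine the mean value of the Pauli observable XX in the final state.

In the final state, XX has expectation 0.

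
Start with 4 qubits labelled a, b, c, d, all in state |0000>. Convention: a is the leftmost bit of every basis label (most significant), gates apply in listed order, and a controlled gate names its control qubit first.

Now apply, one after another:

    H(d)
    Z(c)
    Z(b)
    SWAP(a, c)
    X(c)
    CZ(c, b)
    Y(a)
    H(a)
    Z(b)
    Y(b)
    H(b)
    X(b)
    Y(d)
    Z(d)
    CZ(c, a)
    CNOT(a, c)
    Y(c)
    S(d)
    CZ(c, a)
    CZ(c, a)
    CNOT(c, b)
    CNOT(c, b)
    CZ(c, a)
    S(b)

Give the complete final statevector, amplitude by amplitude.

The final amplitudes are -sqrt(2)/4 on |0000>, -sqrt(2)*I/4 on |0001>, 0 on |0010>, 0 on |0011>, sqrt(2)*I/4 on |0100>, -sqrt(2)/4 on |0101>, 0 on |0110>, 0 on |0111>, 0 on |1000>, 0 on |1001>, -sqrt(2)/4 on |1010>, -sqrt(2)*I/4 on |1011>, 0 on |1100>, 0 on |1101>, sqrt(2)*I/4 on |1110>, -sqrt(2)/4 on |1111>.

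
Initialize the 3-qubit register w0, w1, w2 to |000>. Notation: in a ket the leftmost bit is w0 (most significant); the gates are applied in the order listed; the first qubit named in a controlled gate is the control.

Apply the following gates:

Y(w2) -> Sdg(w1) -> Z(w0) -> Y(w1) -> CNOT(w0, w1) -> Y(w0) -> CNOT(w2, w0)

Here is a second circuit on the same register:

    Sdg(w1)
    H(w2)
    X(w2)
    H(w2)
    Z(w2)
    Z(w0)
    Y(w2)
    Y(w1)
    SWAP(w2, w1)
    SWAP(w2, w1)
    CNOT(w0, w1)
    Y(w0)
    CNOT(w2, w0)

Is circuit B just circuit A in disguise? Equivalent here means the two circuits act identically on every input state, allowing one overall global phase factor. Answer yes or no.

Yes — the two circuits implement the same unitary up to a global phase.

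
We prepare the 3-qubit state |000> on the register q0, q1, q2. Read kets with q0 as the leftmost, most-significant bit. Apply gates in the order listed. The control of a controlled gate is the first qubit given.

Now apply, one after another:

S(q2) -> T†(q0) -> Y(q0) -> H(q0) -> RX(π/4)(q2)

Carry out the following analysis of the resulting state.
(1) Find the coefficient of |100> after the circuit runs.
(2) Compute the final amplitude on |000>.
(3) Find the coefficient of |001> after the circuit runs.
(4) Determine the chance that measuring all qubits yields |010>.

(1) The final state's coefficient on |100> equals -I*sqrt(2*sqrt(2) + 4)/4.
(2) The final state's coefficient on |000> equals I*sqrt(2*sqrt(2) + 4)/4.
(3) |001> carries amplitude sqrt(4 - 2*sqrt(2))/4 in the final state.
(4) The probability of measuring |010> is 0.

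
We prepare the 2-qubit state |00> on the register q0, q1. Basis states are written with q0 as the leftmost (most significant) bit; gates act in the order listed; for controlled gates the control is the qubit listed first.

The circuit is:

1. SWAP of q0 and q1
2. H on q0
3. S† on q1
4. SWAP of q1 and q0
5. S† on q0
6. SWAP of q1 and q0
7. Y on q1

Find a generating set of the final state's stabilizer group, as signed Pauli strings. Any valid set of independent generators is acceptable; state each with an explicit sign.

The stabilizer group can be generated by +XI, -IZ, among other valid generating sets.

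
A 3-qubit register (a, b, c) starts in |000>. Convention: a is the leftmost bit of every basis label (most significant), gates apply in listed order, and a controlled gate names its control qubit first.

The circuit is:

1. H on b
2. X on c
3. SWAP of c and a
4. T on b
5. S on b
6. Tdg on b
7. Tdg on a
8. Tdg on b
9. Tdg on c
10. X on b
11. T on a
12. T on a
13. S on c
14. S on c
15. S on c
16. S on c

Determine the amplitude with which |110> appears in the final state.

|110> carries amplitude sqrt(2)*exp(I*pi/4)/2 in the final state.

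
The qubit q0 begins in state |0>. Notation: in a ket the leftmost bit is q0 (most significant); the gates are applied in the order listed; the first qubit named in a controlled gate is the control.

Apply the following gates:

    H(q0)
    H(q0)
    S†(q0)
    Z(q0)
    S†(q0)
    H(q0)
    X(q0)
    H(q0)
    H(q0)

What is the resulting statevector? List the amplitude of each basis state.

The resulting statevector has amplitude sqrt(2)/2 on |0>, sqrt(2)/2 on |1>.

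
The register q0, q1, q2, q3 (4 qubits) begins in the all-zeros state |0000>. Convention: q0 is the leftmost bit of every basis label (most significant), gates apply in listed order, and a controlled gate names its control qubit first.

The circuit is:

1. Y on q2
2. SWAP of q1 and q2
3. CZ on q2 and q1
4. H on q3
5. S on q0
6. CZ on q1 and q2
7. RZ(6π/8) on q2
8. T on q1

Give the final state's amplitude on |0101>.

|0101> carries amplitude sqrt(2)*exp(3*I*pi/8)/2 in the final state.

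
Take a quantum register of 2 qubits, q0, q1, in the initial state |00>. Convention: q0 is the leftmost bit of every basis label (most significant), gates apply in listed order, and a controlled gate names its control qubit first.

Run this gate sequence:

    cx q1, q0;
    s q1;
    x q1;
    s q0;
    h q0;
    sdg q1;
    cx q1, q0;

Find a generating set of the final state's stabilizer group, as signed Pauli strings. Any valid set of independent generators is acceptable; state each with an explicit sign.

The final state is stabilized by the group generated by +XI, -IZ; other independent generating sets are equally valid.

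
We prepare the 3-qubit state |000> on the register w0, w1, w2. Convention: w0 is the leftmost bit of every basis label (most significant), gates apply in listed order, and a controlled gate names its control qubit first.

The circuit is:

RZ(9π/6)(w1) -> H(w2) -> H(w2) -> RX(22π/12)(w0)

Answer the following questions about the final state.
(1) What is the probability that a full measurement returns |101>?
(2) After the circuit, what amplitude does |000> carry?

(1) Outcome |101> occurs with probability 0.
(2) |000> carries amplitude (sqrt(2) + sqrt(6))*exp(I*pi/4)/4 in the final state.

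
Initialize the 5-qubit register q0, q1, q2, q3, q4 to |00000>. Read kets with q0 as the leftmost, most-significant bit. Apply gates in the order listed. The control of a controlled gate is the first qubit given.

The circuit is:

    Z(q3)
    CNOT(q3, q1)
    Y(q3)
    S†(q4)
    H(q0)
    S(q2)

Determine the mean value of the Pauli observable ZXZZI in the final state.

The observable ZXZZI averages to 0.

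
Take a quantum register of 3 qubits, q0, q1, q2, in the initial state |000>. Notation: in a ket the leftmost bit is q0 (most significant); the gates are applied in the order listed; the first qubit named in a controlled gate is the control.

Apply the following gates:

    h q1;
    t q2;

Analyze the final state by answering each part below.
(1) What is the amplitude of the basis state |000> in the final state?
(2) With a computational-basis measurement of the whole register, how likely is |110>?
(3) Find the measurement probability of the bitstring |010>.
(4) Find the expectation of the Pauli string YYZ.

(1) |000> carries amplitude sqrt(2)/2 in the final state.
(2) A full measurement returns |110> with probability 0.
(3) Outcome |010> occurs with probability 1/2.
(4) In the final state, YYZ has expectation 0.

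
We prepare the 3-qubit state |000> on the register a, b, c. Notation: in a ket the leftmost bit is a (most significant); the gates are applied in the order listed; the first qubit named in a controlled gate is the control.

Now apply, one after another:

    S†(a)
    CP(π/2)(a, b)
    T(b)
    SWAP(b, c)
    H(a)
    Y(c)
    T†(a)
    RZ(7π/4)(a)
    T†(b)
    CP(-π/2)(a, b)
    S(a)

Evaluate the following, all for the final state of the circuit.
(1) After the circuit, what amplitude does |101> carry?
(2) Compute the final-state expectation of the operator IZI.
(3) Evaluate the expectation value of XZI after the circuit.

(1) The final state's coefficient on |101> equals -sqrt(2)*exp(5*I*pi/8)/2.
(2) In the final state, IZI has expectation 1.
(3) The expectation value of XZI is 1.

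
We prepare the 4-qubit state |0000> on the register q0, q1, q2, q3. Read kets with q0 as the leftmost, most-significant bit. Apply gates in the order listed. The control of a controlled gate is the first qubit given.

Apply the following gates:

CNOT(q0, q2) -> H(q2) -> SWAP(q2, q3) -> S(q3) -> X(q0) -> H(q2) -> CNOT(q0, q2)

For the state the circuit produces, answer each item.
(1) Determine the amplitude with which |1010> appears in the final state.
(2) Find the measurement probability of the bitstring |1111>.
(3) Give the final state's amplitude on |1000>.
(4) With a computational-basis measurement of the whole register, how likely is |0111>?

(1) The amplitude on |1010> is 1/2.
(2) Outcome |1111> occurs with probability 0.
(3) |1000> carries amplitude 1/2 in the final state.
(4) Outcome |0111> occurs with probability 0.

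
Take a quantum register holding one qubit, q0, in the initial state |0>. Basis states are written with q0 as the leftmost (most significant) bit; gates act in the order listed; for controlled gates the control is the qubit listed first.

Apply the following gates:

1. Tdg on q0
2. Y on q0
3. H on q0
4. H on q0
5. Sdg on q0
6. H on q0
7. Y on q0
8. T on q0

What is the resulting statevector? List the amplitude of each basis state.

After the circuit, the state carries amplitude sqrt(2)*I/2 on |0>, sqrt(2)*exp(3*I*pi/4)/2 on |1>.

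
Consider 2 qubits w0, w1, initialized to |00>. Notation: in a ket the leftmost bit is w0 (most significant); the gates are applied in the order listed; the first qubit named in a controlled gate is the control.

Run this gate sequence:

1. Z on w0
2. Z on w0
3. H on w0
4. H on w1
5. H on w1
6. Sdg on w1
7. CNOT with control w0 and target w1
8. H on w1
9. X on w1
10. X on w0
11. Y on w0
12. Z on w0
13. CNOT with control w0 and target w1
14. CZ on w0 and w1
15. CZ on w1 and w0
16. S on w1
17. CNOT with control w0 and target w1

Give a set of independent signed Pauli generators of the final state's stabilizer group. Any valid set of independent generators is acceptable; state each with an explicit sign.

One valid set of independent stabilizer generators is -YI, +IY (any independent generating set of the same group is equally correct).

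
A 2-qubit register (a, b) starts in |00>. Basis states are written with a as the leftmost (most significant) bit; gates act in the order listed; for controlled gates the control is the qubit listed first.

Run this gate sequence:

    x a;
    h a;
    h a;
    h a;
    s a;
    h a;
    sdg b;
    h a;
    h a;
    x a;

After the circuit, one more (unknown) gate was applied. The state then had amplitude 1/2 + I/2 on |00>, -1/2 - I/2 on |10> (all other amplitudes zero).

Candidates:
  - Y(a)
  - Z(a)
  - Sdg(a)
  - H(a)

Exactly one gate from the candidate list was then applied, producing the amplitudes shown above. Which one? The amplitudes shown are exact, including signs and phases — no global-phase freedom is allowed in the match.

It was Sdg(a) that produced the state shown.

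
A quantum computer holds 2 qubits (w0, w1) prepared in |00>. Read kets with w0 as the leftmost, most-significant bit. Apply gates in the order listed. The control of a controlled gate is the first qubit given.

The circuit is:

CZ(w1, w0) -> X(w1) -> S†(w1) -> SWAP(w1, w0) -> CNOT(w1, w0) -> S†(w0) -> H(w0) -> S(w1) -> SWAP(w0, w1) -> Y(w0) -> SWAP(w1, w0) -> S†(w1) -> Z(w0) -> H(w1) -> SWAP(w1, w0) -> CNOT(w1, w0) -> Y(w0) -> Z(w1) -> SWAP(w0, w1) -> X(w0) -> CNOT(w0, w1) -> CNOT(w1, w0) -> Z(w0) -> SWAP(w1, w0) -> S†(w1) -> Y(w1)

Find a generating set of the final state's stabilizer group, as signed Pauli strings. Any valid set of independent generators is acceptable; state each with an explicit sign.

The final state is stabilized by the group generated by +XI, +IY; other independent generating sets are equally valid.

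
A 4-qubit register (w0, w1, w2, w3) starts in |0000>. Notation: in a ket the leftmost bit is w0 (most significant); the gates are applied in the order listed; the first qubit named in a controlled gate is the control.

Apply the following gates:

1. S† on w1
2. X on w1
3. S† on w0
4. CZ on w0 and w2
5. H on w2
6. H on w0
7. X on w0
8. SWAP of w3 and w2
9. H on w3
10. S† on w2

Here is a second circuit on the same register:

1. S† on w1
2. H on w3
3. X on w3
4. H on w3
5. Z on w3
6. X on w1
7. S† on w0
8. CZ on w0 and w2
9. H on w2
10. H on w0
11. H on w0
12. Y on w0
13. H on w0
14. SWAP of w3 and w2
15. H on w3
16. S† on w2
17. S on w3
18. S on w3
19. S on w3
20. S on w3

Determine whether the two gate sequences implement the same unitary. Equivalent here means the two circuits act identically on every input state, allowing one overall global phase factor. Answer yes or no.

No: there is an input state on which the two circuits produce genuinely different outputs (not merely differing by a phase).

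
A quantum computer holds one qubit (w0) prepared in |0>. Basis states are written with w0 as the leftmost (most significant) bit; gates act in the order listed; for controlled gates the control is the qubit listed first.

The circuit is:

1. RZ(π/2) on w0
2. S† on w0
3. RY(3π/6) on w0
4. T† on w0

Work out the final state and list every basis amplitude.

The resulting statevector has amplitude -sqrt(2)*exp(3*I*pi/4)/2 on |0>, -sqrt(2)*I/2 on |1>.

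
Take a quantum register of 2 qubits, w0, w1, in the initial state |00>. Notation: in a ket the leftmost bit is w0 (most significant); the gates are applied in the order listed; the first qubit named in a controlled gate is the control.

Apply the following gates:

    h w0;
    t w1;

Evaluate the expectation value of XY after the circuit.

The observable XY averages to 0.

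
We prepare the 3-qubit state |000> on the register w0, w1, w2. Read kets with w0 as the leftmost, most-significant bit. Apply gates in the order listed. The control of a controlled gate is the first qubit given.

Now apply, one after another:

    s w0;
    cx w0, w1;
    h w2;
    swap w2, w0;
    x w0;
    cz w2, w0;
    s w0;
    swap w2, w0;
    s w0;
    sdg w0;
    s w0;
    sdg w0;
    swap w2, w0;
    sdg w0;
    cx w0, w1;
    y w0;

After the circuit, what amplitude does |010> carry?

|010> carries amplitude -sqrt(2)*I/2 in the final state. Key observation: the block from step 7 through step 14 cancels to the identity and can be dropped.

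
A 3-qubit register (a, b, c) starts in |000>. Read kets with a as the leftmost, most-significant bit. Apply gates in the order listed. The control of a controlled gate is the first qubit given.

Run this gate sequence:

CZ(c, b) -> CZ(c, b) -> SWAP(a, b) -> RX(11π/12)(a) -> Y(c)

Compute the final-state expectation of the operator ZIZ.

The expectation value of ZIZ is sqrt(2)/4 + sqrt(6)/4.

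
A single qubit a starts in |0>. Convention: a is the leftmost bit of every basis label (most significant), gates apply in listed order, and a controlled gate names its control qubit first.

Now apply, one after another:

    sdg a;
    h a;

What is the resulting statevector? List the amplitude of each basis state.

After the circuit, the state carries amplitude sqrt(2)/2 on |0>, sqrt(2)/2 on |1>.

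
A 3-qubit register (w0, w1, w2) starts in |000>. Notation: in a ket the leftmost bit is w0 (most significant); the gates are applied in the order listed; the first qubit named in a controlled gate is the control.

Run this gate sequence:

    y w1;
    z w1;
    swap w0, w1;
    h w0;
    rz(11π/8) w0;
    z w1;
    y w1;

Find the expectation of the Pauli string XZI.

The observable XZI averages to (-1 + exp(I*pi/4))*exp(3*I*pi/8)/2.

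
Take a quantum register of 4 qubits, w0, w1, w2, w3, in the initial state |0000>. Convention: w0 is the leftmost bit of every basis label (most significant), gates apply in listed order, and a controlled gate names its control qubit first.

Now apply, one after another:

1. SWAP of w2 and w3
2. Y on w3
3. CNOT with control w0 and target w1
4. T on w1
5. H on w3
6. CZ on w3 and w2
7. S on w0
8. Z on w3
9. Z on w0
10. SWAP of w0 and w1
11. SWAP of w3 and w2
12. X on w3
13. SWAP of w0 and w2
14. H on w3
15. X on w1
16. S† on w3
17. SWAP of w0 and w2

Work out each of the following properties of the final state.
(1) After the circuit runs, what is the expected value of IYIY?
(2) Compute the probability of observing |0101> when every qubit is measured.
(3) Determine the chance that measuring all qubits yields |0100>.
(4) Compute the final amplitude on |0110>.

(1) In the final state, IYIY has expectation 0.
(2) A full measurement returns |0101> with probability 1/4.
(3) A full measurement returns |0100> with probability 1/4.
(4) The final state's coefficient on |0110> equals I/2.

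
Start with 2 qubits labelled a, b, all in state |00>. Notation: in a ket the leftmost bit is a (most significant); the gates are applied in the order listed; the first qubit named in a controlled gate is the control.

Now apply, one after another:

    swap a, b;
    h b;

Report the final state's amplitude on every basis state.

After the circuit, the state carries amplitude sqrt(2)/2 on |00>, sqrt(2)/2 on |01>, 0 on |10>, 0 on |11>.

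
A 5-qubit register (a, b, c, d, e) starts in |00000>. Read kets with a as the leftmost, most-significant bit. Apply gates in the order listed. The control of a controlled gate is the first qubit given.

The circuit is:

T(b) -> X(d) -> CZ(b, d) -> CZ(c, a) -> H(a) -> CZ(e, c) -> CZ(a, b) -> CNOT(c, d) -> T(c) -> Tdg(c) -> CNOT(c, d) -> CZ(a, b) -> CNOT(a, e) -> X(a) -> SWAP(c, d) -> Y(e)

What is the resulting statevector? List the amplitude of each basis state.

The final amplitudes are -sqrt(2)*I/2 on |00100>, sqrt(2)*I/2 on |10101>, and 0 on every other basis state. Key observation: the block from step 7 through step 12 cancels to the identity and can be dropped.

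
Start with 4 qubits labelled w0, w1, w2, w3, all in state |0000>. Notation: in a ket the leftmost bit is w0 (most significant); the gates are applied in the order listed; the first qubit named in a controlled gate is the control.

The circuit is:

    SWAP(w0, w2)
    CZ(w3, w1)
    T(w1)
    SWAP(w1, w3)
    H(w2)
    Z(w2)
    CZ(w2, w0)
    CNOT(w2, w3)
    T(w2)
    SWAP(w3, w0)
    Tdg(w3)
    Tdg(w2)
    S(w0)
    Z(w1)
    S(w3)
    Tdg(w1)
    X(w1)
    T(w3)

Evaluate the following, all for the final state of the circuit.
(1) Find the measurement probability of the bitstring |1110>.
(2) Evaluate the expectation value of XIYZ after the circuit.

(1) A full measurement returns |1110> with probability 1/2.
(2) The expectation value of XIYZ is -1.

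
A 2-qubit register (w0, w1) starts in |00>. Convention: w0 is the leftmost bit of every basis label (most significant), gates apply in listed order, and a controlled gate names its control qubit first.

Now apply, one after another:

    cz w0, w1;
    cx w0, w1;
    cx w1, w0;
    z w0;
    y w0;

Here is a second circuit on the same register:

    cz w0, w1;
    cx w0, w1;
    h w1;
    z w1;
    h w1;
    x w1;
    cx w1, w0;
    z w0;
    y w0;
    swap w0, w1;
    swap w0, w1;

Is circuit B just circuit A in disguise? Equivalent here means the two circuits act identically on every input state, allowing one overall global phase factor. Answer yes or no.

Yes, they are equivalent — the unitaries differ by at most a global phase.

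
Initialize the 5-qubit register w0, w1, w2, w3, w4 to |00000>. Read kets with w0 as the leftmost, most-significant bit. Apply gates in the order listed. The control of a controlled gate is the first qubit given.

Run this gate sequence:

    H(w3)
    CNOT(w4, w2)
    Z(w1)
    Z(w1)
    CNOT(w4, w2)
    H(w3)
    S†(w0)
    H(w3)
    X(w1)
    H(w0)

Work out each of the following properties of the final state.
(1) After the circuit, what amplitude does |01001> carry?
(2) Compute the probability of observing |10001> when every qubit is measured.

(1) |01001> carries amplitude 0 in the final state.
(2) A full measurement returns |10001> with probability 0.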